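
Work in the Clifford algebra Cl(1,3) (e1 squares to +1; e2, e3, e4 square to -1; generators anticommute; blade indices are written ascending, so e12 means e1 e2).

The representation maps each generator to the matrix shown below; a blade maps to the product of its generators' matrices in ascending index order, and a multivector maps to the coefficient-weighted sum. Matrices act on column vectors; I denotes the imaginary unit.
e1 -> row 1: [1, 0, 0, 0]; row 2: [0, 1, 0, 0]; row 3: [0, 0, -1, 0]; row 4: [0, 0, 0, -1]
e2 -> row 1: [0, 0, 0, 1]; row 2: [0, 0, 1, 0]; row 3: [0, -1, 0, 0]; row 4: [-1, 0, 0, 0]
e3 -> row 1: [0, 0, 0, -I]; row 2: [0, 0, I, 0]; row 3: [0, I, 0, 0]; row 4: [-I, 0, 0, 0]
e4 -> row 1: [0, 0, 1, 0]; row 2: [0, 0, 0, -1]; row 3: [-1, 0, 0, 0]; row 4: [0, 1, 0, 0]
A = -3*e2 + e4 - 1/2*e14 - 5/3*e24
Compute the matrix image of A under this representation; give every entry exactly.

Bivector images (products of the table entries): rho(e14) = rho(e1)rho(e4) = row 1: [0, 0, 1, 0]; row 2: [0, 0, 0, -1]; row 3: [1, 0, 0, 0]; row 4: [0, -1, 0, 0]; rho(e24) = rho(e2)rho(e4) = row 1: [0, 1, 0, 0]; row 2: [-1, 0, 0, 0]; row 3: [0, 0, 0, 1]; row 4: [0, 0, -1, 0].
M = (-3)*rho(e2) + (1)*rho(e4) + (-1/2)*rho(e14) + (-5/3)*rho(e24), summed entrywise:
Answer: row 1: [0, -5/3, 1/2, -3]; row 2: [5/3, 0, -3, -1/2]; row 3: [-3/2, 3, 0, -5/3]; row 4: [3, 3/2, 5/3, 0]


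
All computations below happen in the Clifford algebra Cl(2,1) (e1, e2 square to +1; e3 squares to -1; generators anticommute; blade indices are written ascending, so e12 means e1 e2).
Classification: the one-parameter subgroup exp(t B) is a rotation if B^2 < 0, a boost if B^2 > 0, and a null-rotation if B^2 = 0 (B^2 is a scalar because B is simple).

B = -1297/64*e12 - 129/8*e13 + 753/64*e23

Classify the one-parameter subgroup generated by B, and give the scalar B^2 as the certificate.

B^2 term by term: the squares give (-1297/64)^2*(e12)^2 + (-129/8)^2*(e13)^2 + (753/64)^2*(e23)^2 = 1682209/4096*(-1) + 16641/64*(+1) + 567009/4096*(+1) = -49/4 (each basis 2-blade squares to minus the product of its generators' squares); cross terms between blades sharing an index anticommute and cancel. So B^2 = -49/4.
Answer: rotation, certificate B^2 = -49/4. B^2 = -49/4 is basis-independent, so its sign is the whole story.


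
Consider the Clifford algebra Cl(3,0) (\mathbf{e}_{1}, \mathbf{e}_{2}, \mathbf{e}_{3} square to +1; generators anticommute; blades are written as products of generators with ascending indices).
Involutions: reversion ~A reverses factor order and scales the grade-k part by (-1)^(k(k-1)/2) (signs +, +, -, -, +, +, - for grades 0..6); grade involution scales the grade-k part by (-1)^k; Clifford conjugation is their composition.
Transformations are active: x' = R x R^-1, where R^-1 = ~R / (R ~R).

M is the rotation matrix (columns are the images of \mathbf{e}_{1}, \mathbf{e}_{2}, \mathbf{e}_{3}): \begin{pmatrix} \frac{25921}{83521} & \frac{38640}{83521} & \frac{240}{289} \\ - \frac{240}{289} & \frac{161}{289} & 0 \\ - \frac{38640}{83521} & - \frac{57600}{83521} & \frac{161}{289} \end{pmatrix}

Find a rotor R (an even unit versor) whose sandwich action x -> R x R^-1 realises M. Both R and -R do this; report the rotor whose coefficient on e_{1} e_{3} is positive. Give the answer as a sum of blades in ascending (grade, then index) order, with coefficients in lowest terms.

Method: write R = a + b12*e_{1} e_{2} + b13*e_{1} e_{3} + b23*e_{2} e_{3} with a^2 + b12^2 + b13^2 + b23^2 = 1 (so R^-1 = ~R). Expanding the columns R e_j ~R gives tr M = 4a^2 - 1 and, from the antisymmetric part, M21 - M12 = -4a*b12, M13 - M31 = 4a*b13, M32 - M23 = -4a*b23.
Here tr M = \frac{118979}{83521}, so a^2 = (1 + tr M)/4 = \frac{50625}{83521} and a = ±\frac{225}{289}. Taking a = \frac{225}{289}: M21 - M12 = -\frac{108000}{83521}, M13 - M31 = \frac{108000}{83521}, M32 - M23 = -\frac{57600}{83521}, giving b12 = \frac{120}{289}, b13 = \frac{120}{289}, b23 = \frac{64}{289}, i.e. R = \frac{225}{289} + \frac{120}{289} e_{1} e_{2} + \frac{120}{289} e_{1} e_{3} + \frac{64}{289} e_{2} e_{3}.
Its e_{1} e_{3} coefficient is already positive.
Answer: \frac{225}{289} + \frac{120}{289} e_{1} e_{2} + \frac{120}{289} e_{1} e_{3} + \frac{64}{289} e_{2} e_{3}. Note: both R and -R realise this M (trace \frac{118979}{83521}); the covering map identifies them, and the e_{1} e_{3}-coefficient sign is the tie-breaker.


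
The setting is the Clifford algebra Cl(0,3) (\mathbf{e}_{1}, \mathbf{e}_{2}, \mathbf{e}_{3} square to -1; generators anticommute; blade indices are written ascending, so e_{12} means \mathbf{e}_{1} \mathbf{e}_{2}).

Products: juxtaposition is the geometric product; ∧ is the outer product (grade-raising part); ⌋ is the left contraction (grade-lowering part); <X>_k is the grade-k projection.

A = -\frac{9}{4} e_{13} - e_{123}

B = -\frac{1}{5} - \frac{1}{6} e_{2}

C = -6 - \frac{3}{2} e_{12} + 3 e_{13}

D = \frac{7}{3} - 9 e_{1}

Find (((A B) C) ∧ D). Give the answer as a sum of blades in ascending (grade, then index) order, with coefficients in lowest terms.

step 1: \frac{37}{60} e_{13} - \frac{7}{40} e_{123}
step 2: -\frac{37}{20} - \frac{21}{40} e_{2} - \frac{21}{80} e_{3} - \frac{37}{10} e_{13} + \frac{37}{40} e_{23} + \frac{21}{20} e_{123}
step 3: -\frac{259}{60} + \frac{333}{20} e_{1} - \frac{49}{40} e_{2} - \frac{49}{80} e_{3} - \frac{189}{40} e_{12} - \frac{2639}{240} e_{13} + \frac{259}{120} e_{23} - \frac{47}{8} e_{123}
Answer: -\frac{259}{60} + \frac{333}{20} e_{1} - \frac{49}{40} e_{2} - \frac{49}{80} e_{3} - \frac{189}{40} e_{12} - \frac{2639}{240} e_{13} + \frac{259}{120} e_{23} - \frac{47}{8} e_{123}


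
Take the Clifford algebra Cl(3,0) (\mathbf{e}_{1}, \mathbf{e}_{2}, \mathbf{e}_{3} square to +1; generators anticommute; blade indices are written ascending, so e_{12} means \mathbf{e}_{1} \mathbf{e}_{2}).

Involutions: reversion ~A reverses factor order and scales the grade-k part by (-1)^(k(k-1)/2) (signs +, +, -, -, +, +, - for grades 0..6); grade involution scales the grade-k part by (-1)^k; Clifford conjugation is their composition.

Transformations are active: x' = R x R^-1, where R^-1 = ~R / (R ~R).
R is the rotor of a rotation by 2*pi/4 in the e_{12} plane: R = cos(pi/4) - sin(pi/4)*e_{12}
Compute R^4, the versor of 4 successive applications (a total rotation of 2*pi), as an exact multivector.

Rotor phase runs at HALF the rotation angle; powers of one rotor simply add phase, so after 4 steps in e_{12} the phase is 4*pi/4 = \pi and R^4 = cos(\pi) - sin(\pi)*e_{12}.
cos(\pi) = -1 and sin(\pi) = 0, so R^4 = -1. The total rotation 2*pi is 1 full turn, so every vector returns to itself, yet the rotor is -1, on the OTHER sheet of the double cover (an odd number of 2*pi turns).
Answer: -1


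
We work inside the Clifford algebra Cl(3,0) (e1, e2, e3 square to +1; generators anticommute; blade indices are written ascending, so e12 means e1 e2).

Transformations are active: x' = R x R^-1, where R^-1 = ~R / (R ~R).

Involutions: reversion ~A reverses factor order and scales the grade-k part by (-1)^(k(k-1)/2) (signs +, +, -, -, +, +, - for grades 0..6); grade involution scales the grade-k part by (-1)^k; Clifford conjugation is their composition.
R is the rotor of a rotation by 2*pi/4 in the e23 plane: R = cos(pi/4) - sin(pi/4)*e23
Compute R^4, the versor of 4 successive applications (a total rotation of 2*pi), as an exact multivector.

Rotor phase runs at HALF the rotation angle; powers of one rotor simply add phase, so after 4 steps in e23 the phase is 4*pi/4 = pi and R^4 = cos(pi) - sin(pi)*e23.
cos(pi) = -1 and sin(pi) = 0, so R^4 = -1. The total rotation 2*pi is 1 full turn, so every vector returns to itself, yet the rotor is -1, on the OTHER sheet of the double cover (an odd number of 2*pi turns).
Answer: -1


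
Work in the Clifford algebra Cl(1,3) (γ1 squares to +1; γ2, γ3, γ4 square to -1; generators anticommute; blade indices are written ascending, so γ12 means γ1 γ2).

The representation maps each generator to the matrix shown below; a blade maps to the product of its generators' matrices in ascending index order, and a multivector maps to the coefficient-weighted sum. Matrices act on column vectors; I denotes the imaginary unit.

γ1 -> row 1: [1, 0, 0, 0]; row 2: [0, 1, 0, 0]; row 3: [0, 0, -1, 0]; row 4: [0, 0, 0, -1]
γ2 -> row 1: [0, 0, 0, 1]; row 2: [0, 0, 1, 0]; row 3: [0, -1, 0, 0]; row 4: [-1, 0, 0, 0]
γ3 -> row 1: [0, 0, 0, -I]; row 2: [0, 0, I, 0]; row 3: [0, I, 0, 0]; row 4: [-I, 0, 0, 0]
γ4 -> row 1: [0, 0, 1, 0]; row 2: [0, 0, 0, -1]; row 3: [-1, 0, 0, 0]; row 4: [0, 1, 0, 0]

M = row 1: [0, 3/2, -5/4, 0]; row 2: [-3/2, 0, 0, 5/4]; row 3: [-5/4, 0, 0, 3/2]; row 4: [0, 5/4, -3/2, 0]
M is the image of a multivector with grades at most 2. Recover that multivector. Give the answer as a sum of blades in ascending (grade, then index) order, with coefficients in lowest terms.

Method: the blade images are trace-orthogonal — tr(rho(e_A) rho(e_B)^-1) = 4 if A = B and 0 otherwise — and rho(e_A)^-1 = (e_A)^2 * rho(e_A) with (e_A)^2 = +1 or -1, so the coefficient of e_A in the preimage is (e_A)^2 * tr(M rho(e_A))/4.
Nonzero projections over blades of grade <= 2: γ14: (γ14)^2 = +1, tr(M rho(γ14)) = -5, coefficient -5/4; γ24: (γ24)^2 = -1, tr(M rho(γ24)) = -6, coefficient 3/2. Every other blade of grade <= 2 projects to 0.
Answer: -5/4*γ14 + 3/2*γ24


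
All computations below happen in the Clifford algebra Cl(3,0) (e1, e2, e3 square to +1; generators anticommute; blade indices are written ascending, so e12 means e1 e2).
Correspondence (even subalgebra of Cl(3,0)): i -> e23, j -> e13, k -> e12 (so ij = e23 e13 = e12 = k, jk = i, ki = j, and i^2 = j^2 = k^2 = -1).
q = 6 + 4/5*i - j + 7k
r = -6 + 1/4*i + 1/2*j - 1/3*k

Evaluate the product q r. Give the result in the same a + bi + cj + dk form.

In blades: q = 6 + 7*e12 - e13 + 4/5*e23, r = -6 - 1/3*e12 + 1/2*e13 + 1/4*e23.
Distribute q over r term by term (generator squares from the signature, products reordered to ascending indices): (6)*r = -36 - 2*e12 + 3*e13 + 3/2*e23; (7*e12)*r = 7/3 - 42*e12 + 7/4*e13 - 7/2*e23; (-e13)*r = 1/2 + 1/4*e12 + 6*e13 + 1/3*e23; (4/5*e23)*r = -1/5 + 2/5*e12 + 4/15*e13 - 24/5*e23.
Sum: -1001/30 - 867/20*e12 + 661/60*e13 - 97/15*e23; translating back through the correspondence:
Answer: -1001/30 - 97/15*i + 661/60*j - 867/20*k


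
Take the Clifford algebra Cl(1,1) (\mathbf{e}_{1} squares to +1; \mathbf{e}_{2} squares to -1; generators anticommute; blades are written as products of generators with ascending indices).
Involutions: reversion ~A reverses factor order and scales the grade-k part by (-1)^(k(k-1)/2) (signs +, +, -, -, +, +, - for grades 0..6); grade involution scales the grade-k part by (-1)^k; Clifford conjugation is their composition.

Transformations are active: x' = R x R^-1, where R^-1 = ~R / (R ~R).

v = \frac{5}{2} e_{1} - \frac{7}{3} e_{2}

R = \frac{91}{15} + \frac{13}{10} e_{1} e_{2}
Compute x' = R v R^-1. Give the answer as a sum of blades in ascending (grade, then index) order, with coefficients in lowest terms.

~R = \frac{91}{15} - \frac{13}{10} e_{1} e_{2}, and R ~R = \frac{31603}{900}, so R^-1 = ~R / (\frac{31603}{900}).
R v = \frac{91}{5} e_{1} - \frac{3133}{180} e_{2}
Answer: \frac{1417}{374} e_{1} - \frac{2065}{561} e_{2}


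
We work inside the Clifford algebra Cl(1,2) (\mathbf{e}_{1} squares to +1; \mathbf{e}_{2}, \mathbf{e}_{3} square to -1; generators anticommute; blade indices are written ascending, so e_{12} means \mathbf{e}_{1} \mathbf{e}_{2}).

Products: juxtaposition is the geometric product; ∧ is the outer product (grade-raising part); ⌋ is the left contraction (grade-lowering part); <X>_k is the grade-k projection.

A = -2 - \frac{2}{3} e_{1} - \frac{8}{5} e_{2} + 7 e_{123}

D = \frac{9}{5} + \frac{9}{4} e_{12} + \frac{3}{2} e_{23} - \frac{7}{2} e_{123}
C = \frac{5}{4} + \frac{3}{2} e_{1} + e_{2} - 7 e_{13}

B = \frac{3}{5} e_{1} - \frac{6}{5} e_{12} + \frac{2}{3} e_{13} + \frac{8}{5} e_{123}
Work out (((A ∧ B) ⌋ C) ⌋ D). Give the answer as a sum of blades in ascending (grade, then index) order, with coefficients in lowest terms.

step 1: -\frac{6}{5} e_{1} + \frac{84}{25} e_{12} - \frac{4}{3} e_{13} - \frac{32}{15} e_{123}
step 2: \frac{113}{15} + \frac{42}{5} e_{3}
step 3: \frac{339}{25} + \frac{63}{5} e_{2} + \frac{927}{20} e_{12} + \frac{113}{10} e_{23} - \frac{791}{30} e_{123}
Answer: \frac{339}{25} + \frac{63}{5} e_{2} + \frac{927}{20} e_{12} + \frac{113}{10} e_{23} - \frac{791}{30} e_{123}


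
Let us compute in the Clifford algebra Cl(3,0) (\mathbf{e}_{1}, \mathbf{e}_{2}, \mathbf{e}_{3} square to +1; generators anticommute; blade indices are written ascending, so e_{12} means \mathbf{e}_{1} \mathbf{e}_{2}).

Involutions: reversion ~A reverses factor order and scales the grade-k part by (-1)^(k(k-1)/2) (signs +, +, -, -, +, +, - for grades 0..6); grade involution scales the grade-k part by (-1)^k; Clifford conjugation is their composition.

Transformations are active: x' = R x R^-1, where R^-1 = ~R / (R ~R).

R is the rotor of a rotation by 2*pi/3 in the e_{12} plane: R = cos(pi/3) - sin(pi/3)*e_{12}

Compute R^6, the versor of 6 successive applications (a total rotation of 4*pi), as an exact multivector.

Because a rotor carries half the rotation angle, composing 6 copies of this e_{12}-plane rotor multiplies the phase: 6*(pi/3) = 2 \pi, hence R^6 = cos(2 \pi) - sin(2 \pi)*e_{12}.
cos(2 \pi) = 1 and sin(2 \pi) = 0, so R^6 = 1. The total rotation 4*pi is 2 full turns, so every vector returns to itself, yet the rotor is +1, back on the identity sheet (an even number of 2*pi turns).
Answer: 1


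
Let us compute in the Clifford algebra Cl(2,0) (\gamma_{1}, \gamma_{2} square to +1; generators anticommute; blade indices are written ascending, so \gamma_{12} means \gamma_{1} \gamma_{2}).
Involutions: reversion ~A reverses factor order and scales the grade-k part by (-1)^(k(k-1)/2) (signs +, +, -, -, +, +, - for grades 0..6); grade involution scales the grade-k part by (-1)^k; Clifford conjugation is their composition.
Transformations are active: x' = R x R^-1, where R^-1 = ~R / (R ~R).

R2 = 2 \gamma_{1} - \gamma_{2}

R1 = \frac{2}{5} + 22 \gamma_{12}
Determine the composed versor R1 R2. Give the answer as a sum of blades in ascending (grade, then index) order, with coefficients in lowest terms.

Distribute over the terms of R1 (each basis-blade product reordered to ascending indices, repeated generators contracted through their squares):
(\frac{2}{5}) R2 = \frac{4}{5} \gamma_{1} - \frac{2}{5} \gamma_{2}
(22 \gamma_{12}) R2 = -22 \gamma_{1} - 44 \gamma_{2}
Summing the partial products and collecting blades:
Answer: -\frac{106}{5} \gamma_{1} - \frac{222}{5} \gamma_{2}


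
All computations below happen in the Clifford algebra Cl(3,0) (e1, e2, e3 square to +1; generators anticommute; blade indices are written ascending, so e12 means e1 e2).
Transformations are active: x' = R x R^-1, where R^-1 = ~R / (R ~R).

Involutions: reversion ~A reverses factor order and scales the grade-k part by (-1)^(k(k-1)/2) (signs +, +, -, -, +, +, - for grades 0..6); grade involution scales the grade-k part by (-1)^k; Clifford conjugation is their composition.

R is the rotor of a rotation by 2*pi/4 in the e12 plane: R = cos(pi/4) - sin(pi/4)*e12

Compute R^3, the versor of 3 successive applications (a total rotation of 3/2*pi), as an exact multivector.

Rotor phase runs at HALF the rotation angle; powers of one rotor simply add phase, so after 3 steps in e12 the phase is 3*pi/4 = 3*pi/4 and R^3 = cos(3*pi/4) - sin(3*pi/4)*e12.
cos(3*pi/4) = -sqrt(2)/2 and sin(3*pi/4) = sqrt(2)/2, so R^3 = -sqrt(2)/2 - sqrt(2)/2*e12. The net rotation is 3/2*pi; the rotor keeps the half-angle phase exactly.
Answer: -sqrt(2)/2 - sqrt(2)/2*e12


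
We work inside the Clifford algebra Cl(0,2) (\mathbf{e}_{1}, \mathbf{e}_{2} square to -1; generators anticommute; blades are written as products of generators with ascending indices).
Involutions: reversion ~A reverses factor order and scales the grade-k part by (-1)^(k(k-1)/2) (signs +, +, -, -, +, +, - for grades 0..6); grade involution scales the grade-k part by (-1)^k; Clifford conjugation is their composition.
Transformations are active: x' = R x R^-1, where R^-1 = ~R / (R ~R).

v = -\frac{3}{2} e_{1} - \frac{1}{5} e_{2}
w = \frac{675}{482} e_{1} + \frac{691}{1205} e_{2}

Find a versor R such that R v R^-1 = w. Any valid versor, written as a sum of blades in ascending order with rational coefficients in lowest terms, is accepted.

Here q(v) = q(w) = -\frac{229}{100}; the classical choice R = v + w = -\frac{24}{241} e_{1} + \frac{90}{241} e_{2} then realises v -> w under the sandwich.
Answer: -\frac{24}{241} e_{1} + \frac{90}{241} e_{2}


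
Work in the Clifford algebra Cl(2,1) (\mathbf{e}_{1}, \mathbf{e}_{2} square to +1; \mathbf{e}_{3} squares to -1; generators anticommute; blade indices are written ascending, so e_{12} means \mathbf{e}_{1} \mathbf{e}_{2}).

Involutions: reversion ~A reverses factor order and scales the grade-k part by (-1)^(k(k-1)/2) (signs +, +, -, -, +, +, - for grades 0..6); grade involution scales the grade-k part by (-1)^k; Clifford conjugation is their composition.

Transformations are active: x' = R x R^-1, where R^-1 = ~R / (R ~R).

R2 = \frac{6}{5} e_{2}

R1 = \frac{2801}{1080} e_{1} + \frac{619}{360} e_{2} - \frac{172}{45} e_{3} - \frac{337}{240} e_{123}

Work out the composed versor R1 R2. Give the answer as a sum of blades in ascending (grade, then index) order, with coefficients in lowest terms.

Distribute over the terms of R2 (each basis-blade product reordered to ascending indices, repeated generators contracted through their squares):
R1 (\frac{6}{5} e_{2}) = \frac{619}{300} + \frac{2801}{900} e_{12} + \frac{337}{200} e_{13} + \frac{344}{75} e_{23}
Answer: \frac{619}{300} + \frac{2801}{900} e_{12} + \frac{337}{200} e_{13} + \frac{344}{75} e_{23}


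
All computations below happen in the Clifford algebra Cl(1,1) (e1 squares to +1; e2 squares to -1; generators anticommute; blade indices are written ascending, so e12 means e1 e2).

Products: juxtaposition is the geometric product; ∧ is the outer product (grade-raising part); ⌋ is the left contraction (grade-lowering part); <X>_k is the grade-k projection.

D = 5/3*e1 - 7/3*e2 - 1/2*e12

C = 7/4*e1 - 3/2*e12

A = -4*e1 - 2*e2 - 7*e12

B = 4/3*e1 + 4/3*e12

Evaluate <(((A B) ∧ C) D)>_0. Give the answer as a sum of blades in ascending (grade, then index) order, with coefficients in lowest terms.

step 1: -44/3 - 8/3*e1 + 4*e2 + 8/3*e12
step 2: -77/3*e1 + 15*e12
step 3: -905/18 + 35*e1 - 73/6*e2 + 539/9*e12
step 4: -905/18
Answer: -905/18


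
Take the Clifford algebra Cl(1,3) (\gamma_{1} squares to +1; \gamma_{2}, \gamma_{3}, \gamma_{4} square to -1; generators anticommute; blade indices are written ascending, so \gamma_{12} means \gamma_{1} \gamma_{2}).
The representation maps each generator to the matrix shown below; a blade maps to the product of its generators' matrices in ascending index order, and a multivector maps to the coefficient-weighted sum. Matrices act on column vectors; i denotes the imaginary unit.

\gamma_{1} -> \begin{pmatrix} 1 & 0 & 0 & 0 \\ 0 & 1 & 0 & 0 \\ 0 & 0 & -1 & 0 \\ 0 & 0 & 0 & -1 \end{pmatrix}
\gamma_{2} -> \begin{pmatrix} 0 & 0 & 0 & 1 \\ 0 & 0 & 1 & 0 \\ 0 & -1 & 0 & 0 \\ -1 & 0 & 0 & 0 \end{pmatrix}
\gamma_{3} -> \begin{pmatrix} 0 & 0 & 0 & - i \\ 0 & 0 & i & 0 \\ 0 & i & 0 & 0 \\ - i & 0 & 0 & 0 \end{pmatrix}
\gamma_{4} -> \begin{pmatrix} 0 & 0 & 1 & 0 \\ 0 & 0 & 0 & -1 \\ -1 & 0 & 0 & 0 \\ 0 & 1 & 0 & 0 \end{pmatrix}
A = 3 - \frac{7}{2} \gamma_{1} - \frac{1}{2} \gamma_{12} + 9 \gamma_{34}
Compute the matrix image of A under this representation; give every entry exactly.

Bivector images (products of the table entries): rho(\gamma_{12}) = rho(\gamma_{1})rho(\gamma_{2}) = \begin{pmatrix} 0 & 0 & 0 & 1 \\ 0 & 0 & 1 & 0 \\ 0 & 1 & 0 & 0 \\ 1 & 0 & 0 & 0 \end{pmatrix}; rho(\gamma_{34}) = rho(\gamma_{3})rho(\gamma_{4}) = \begin{pmatrix} 0 & - i & 0 & 0 \\ - i & 0 & 0 & 0 \\ 0 & 0 & 0 & - i \\ 0 & 0 & - i & 0 \end{pmatrix}.
M = (3)*1 + (-\frac{7}{2})*rho(\gamma_{1}) + (-\frac{1}{2})*rho(\gamma_{12}) + (9)*rho(\gamma_{34}), summed entrywise (1 is the identity matrix):
Answer: \begin{pmatrix} - \frac{1}{2} & - 9 i & 0 & - \frac{1}{2} \\ - 9 i & - \frac{1}{2} & - \frac{1}{2} & 0 \\ 0 & - \frac{1}{2} & \frac{13}{2} & - 9 i \\ - \frac{1}{2} & 0 & - 9 i & \frac{13}{2} \end{pmatrix}


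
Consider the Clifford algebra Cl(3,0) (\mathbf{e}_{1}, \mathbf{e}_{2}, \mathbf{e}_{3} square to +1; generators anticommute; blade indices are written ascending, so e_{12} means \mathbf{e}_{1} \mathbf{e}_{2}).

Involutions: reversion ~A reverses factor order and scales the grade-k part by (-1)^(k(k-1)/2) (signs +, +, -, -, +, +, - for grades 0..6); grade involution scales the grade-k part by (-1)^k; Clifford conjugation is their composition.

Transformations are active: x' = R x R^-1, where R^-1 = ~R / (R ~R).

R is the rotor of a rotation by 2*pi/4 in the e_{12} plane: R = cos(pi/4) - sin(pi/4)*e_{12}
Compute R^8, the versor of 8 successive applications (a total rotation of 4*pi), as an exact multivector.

Half-angle bookkeeping: 8 applications in e_{12} add up to rotor phase 8*pi/4 = 2 \pi, so R^8 = cos(2 \pi) - sin(2 \pi)*e_{12}.
cos(2 \pi) = 1 and sin(2 \pi) = 0, so R^8 = 1. The total rotation 4*pi is 2 full turns, so every vector returns to itself, yet the rotor is +1, back on the identity sheet (an even number of 2*pi turns).
Answer: 1


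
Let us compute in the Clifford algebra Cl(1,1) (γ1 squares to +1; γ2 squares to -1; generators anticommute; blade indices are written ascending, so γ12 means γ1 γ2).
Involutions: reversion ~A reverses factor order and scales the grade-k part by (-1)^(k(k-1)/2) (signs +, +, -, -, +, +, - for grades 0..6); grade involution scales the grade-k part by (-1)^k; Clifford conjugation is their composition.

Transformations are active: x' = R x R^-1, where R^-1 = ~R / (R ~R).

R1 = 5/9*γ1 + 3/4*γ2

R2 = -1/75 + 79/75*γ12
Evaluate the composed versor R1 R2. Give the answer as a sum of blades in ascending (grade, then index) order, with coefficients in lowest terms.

Distribute over the terms of R1 (each basis-blade product reordered to ascending indices, repeated generators contracted through their squares):
(5/9*γ1) R2 = -1/135*γ1 + 79/135*γ2
(3/4*γ2) R2 = 79/100*γ1 - 1/100*γ2
Summing the partial products and collecting blades:
Answer: 2113/2700*γ1 + 1553/2700*γ2


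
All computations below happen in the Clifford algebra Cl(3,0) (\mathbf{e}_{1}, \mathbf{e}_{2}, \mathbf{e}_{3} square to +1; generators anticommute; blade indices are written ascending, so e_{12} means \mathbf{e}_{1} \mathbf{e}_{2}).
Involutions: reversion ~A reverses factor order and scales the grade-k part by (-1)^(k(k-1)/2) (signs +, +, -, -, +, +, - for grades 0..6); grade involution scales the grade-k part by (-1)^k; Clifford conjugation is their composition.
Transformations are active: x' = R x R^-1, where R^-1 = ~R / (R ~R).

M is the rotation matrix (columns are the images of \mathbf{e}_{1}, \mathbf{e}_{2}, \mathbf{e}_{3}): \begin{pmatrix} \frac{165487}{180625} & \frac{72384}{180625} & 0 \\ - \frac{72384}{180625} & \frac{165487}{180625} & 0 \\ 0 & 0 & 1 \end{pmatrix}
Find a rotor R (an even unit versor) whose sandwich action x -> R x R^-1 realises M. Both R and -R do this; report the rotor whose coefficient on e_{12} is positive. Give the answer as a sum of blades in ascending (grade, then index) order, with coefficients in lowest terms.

Method: write R = a + b12*e_{12} + b13*e_{13} + b23*e_{23} with a^2 + b12^2 + b13^2 + b23^2 = 1 (so R^-1 = ~R). Expanding the columns R e_j ~R gives tr M = 4a^2 - 1 and, from the antisymmetric part, M21 - M12 = -4a*b12, M13 - M31 = 4a*b13, M32 - M23 = -4a*b23.
Here tr M = \frac{511599}{180625}, so a^2 = (1 + tr M)/4 = \frac{173056}{180625} and a = ±\frac{416}{425}. Taking a = \frac{416}{425}: M21 - M12 = -\frac{144768}{180625}, M13 - M31 = 0, M32 - M23 = 0, giving b12 = \frac{87}{425}, b13 = 0, b23 = 0, i.e. R = \frac{416}{425} + \frac{87}{425} e_{12}.
Its e_{12} coefficient is already positive.
Answer: \frac{416}{425} + \frac{87}{425} e_{12}. Note: both R and -R realise this M (trace \frac{511599}{180625}); the covering map identifies them, and the e_{12}-coefficient sign is the tie-breaker.


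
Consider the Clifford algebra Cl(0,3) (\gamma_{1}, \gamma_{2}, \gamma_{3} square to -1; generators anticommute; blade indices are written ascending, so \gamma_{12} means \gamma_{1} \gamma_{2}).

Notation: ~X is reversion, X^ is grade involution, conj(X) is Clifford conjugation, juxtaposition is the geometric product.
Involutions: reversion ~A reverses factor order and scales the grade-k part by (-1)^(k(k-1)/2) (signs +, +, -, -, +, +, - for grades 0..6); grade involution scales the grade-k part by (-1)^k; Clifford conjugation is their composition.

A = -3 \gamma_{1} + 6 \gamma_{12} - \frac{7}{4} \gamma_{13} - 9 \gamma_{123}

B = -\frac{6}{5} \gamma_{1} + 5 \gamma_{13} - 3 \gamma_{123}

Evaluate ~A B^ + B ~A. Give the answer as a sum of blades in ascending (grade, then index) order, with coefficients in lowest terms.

first term: \frac{437}{20} + \frac{861}{20} \gamma_{2} + \frac{351}{10} \gamma_{3} - \frac{159}{5} \gamma_{23}
second term: -\frac{787}{20} + \frac{651}{20} \gamma_{2} - \frac{309}{10} \gamma_{3} + \frac{159}{5} \gamma_{23}
Answer: -\frac{35}{2} + \frac{378}{5} \gamma_{2} + \frac{21}{5} \gamma_{3}


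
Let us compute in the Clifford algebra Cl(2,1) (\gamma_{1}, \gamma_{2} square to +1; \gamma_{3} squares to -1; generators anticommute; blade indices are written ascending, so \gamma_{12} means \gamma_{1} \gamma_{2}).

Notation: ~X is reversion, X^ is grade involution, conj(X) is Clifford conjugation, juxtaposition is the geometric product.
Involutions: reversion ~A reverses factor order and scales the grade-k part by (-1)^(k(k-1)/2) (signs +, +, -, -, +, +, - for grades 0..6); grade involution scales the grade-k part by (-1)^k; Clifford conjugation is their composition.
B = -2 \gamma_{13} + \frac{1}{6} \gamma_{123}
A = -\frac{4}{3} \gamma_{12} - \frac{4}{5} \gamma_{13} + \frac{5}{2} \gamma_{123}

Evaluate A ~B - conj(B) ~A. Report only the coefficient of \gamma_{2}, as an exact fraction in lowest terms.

first term: -\frac{121}{60} - \frac{77}{15} \gamma_{2} - \frac{2}{9} \gamma_{3} + \frac{8}{3} \gamma_{23}
second term: \frac{71}{60} + \frac{73}{15} \gamma_{2} - \frac{2}{9} \gamma_{3} + \frac{8}{3} \gamma_{23}
Answer: -10


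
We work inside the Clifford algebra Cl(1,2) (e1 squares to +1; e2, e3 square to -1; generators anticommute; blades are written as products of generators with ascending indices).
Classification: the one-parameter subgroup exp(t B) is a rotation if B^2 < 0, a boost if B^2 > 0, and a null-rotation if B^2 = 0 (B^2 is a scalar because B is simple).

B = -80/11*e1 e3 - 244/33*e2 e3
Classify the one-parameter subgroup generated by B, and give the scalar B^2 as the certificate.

B^2 term by term: the squares give (-80/11)^2*(e1 e3)^2 + (-244/33)^2*(e2 e3)^2 = 6400/121*(+1) + 59536/1089*(-1) = -16/9 (each basis 2-blade squares to minus the product of its generators' squares); cross terms between blades sharing an index anticommute and cancel. So B^2 = -16/9.
Answer: rotation, certificate B^2 = -16/9. Check the certificate: B^2 = -16/9, and that sign is decisive whatever form B takes.


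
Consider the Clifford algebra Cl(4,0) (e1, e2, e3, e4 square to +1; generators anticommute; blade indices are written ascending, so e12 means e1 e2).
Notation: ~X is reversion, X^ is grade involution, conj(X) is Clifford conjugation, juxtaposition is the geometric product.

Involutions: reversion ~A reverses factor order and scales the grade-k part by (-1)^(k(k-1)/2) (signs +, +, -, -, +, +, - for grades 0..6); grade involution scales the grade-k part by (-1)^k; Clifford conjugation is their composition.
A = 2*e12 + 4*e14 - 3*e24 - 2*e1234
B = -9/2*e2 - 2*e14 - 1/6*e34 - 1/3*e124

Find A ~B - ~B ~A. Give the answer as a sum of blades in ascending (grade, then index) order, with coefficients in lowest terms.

first term: -8 - 8*e1 + 4/3*e2 + 2/3*e3 - 85/6*e4 - 17/3*e12 - 2/3*e13 + 9/2*e23 - 4*e24 + 18*e124 + 9*e134 + 1/3*e1234
second term: 8 - 10*e1 - 4/3*e2 - 2/3*e3 - 77/6*e4 - 17/3*e12 - 2/3*e13 + 9/2*e23 - 4*e24 - 18*e124 - 9*e134 - 1/3*e1234
Answer: -16 + 2*e1 + 8/3*e2 + 4/3*e3 - 4/3*e4 + 36*e124 + 18*e134 + 2/3*e1234


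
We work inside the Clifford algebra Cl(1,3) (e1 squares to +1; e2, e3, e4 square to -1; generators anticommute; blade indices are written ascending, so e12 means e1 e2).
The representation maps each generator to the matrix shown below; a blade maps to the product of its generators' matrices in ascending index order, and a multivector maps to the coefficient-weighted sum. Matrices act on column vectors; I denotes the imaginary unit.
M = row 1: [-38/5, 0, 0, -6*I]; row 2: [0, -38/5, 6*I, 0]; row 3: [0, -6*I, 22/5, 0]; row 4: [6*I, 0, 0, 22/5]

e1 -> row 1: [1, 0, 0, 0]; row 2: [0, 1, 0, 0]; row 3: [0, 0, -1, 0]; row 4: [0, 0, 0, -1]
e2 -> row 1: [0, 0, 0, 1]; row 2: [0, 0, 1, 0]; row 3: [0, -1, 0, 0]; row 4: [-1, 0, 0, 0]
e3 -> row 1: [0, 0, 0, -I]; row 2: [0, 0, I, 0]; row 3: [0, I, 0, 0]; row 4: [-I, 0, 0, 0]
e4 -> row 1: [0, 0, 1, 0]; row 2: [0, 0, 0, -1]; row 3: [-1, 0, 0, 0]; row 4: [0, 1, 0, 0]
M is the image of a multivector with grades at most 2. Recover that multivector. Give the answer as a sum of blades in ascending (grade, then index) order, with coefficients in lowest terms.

Method: the blade images are trace-orthogonal — tr(rho(e_A) rho(e_B)^-1) = 4 if A = B and 0 otherwise — and rho(e_A)^-1 = (e_A)^2 * rho(e_A) with (e_A)^2 = +1 or -1, so the coefficient of e_A in the preimage is (e_A)^2 * tr(M rho(e_A))/4.
Nonzero projections over blades of grade <= 2: 1: (1)^2 = +1, tr(M 1) = -32/5, coefficient -8/5; e1: (e1)^2 = +1, tr(M rho(e1)) = -24, coefficient -6; e13: (e13)^2 = +1, tr(M rho(e13)) = 24, coefficient 6. Every other blade of grade <= 2 projects to 0.
Answer: -8/5 - 6*e1 + 6*e13


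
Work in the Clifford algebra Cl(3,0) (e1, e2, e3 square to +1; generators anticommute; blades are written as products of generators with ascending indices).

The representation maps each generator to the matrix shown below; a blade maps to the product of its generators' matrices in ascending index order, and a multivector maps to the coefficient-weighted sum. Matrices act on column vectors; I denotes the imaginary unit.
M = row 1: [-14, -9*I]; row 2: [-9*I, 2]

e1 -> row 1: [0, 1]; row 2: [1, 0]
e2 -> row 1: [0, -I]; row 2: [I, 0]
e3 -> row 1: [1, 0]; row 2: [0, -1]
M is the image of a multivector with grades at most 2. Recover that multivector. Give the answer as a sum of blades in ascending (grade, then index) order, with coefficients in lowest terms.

Method: 1, rho(e1), rho(e2), rho(e3) form a trace-orthogonal basis of the 2x2 complex matrices (tr(X Y) = 2 if X = Y, else 0), so M = m0*1 + m1*rho(e1) + m2*rho(e2) + m3*rho(e3) with m0 = tr(M)/2 = -6, m1 = tr(M rho(e1))/2 = -9*I, m2 = tr(M rho(e2))/2 = 0, m3 = tr(M rho(e3))/2 = -8.
Multiplying table entries, the bivector images are rho(e1 e2) = I*rho(e3), rho(e1 e3) = -I*rho(e2), rho(e2 e3) = I*rho(e1); with real blade coefficients the real parts of m0..m3 are the coefficients of 1, e1, e2, e3 and the imaginary parts give the bivectors (e2 e3: Im m1, e1 e3: -Im m2, e1 e2: Im m3).
Answer: -6 - 8*e3 - 9*e2 e3


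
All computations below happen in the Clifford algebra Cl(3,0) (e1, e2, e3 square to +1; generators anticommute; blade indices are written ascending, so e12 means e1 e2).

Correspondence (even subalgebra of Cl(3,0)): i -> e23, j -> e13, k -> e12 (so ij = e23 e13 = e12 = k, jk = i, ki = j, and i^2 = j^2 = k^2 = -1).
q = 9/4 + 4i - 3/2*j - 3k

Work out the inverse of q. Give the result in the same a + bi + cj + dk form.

In blades: q = 9/4 - 3*e12 - 3/2*e13 + 4*e23.
With qbar = 9/4 + 3*e12 + 3/2*e13 - 4*e23 (scalar fixed, mapped units negated), q qbar = 517/16 (the sum of squared coefficients), so q^-1 = qbar / (517/16) = 36/517 + 48/517*e12 + 24/517*e13 - 64/517*e23; translating back:
Answer: 36/517 - 64/517*i + 24/517*j + 48/517*k


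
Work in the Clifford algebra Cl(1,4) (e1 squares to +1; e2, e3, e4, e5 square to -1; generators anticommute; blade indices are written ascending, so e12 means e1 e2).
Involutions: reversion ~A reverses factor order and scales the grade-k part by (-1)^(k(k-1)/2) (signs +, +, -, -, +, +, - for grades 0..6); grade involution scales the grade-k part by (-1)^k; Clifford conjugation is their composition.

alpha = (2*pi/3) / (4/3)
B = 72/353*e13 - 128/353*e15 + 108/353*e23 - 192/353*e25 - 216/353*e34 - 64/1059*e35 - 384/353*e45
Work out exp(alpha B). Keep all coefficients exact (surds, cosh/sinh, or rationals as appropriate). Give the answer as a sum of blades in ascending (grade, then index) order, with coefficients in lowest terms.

B^2 term by term: the squares give (72/353)^2*(e13)^2 + (-128/353)^2*(e15)^2 + (108/353)^2*(e23)^2 + (-192/353)^2*(e25)^2 + (-216/353)^2*(e34)^2 + (-64/1059)^2*(e35)^2 + (-384/353)^2*(e45)^2 = 5184/124609*(+1) + 16384/124609*(+1) + 11664/124609*(-1) + 36864/124609*(-1) + 46656/124609*(-1) + 4096/1121481*(-1) + 147456/124609*(-1) = -16/9 (each basis 2-blade squares to minus the product of its generators' squares); cross terms between blades sharing an index anticommute and cancel; the commuting (index-disjoint) pairs give grade-4 terms 2*c*c'*(blade product), which cancel blade by blade — e1235: 27648/124609 - 27648/124609 = 0; e1345: -55296/124609 + 55296/124609 = 0; e2345: -82944/124609 + 82944/124609 = 0 — confirming B is simple. So B^2 = -16/9.
B^2 = -16/9 — the negative square puts this in the circular regime; l = 4/3, alpha*l = 2*pi/3, so exp(alpha B) = cos(2*pi/3) + (sin(2*pi/3)/(4/3))*B = -1/2 + (3*sqrt(3)/8)*B.
Answer: -1/2 + 27*sqrt(3)/353*e13 - 48*sqrt(3)/353*e15 + 81*sqrt(3)/706*e23 - 72*sqrt(3)/353*e25 - 81*sqrt(3)/353*e34 - 8*sqrt(3)/353*e35 - 144*sqrt(3)/353*e45


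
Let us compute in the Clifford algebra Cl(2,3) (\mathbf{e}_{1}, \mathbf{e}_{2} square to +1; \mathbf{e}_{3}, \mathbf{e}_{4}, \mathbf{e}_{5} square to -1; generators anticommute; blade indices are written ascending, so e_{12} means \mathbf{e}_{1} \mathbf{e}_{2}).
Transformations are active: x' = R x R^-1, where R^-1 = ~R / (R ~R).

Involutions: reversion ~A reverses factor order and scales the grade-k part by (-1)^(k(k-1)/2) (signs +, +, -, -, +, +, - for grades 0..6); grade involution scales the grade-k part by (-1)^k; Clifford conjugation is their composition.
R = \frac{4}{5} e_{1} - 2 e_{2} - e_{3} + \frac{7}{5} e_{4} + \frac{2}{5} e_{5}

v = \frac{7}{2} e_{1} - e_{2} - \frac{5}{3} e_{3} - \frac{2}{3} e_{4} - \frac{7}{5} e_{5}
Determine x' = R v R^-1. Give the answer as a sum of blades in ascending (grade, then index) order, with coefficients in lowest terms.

~R = \frac{4}{5} e_{1} - 2 e_{2} - e_{3} + \frac{7}{5} e_{4} + \frac{2}{5} e_{5}, and R ~R = \frac{38}{25}, so R^-1 = ~R / (\frac{38}{25}).
R v = \frac{347}{75} + \frac{31}{5} e_{12} + \frac{13}{6} e_{13} - \frac{163}{30} e_{14} - \frac{63}{25} e_{15} + \frac{7}{3} e_{23} + \frac{41}{15} e_{24} + \frac{16}{5} e_{25} + 3 e_{34} + \frac{31}{15} e_{35} - \frac{127}{75} e_{45}
Answer: \frac{781}{570} e_{1} - \frac{637}{57} e_{2} - \frac{84}{19} e_{3} + \frac{873}{95} e_{4} + \frac{1093}{285} e_{5}


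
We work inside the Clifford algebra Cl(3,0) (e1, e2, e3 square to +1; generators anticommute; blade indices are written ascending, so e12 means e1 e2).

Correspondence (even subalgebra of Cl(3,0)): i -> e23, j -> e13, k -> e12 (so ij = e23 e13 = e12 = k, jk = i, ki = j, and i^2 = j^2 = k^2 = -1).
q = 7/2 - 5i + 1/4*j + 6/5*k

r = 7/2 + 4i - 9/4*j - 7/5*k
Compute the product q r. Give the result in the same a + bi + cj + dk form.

In blades: q = 7/2 + 6/5*e12 + 1/4*e13 - 5*e23, r = 7/2 - 7/5*e12 - 9/4*e13 + 4*e23.
Distribute q over r term by term (generator squares from the signature, products reordered to ascending indices): (7/2)*r = 49/4 - 49/10*e12 - 63/8*e13 + 14*e23; (6/5*e12)*r = 42/25 + 21/5*e12 + 24/5*e13 + 27/10*e23; (1/4*e13)*r = 9/16 - e12 + 7/8*e13 - 7/20*e23; (-5*e23)*r = 20 + 45/4*e12 - 7*e13 - 35/2*e23.
Sum: 13797/400 + 191/20*e12 - 46/5*e13 - 23/20*e23; translating back through the correspondence:
Answer: 13797/400 - 23/20*i - 46/5*j + 191/20*k


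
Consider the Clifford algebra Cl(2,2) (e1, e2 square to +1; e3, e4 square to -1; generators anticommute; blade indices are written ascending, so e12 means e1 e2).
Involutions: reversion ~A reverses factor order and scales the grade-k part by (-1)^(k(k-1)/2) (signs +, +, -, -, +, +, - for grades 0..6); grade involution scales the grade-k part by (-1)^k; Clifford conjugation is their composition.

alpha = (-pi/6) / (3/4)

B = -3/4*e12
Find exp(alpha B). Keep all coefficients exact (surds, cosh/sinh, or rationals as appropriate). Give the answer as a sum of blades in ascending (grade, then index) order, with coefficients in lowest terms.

B^2 = (-3/4)^2*(e12)^2 = 9/16*(-1) = -9/16 (a basis 2-blade squares to minus the product of its generators' squares).
B^2 = -9/16 — the series telescopes trigonometrically here: l = 3/4, alpha*l = -pi/6, so exp(alpha B) = cos(-pi/6) + (sin(-pi/6)/(3/4))*B = sqrt(3)/2 + (-2/3)*B.
Answer: sqrt(3)/2 + 1/2*e12


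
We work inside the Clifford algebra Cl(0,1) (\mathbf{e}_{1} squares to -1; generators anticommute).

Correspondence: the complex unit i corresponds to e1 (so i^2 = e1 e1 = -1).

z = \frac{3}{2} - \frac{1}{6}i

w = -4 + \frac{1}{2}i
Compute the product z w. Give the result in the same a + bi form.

In blades: z = \frac{3}{2} - \frac{1}{6} e_{1}, w = -4 + \frac{1}{2} e_{1}.
Distribute z over w term by term (generator squares from the signature, products reordered to ascending indices): (\frac{3}{2})*w = -6 + \frac{3}{4} e_{1}; (-\frac{1}{6} e_{1})*w = \frac{1}{12} + \frac{2}{3} e_{1}.
Sum: -\frac{71}{12} + \frac{17}{12} e_{1}; translating back through the correspondence:
Answer: -\frac{71}{12} + \frac{17}{12}i


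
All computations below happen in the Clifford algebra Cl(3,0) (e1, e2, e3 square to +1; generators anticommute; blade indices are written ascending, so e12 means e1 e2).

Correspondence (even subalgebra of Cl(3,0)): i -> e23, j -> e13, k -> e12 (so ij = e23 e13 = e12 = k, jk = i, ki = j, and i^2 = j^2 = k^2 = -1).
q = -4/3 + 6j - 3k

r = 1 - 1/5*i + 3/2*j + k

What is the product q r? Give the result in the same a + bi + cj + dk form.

In blades: q = -4/3 - 3*e12 + 6*e13, r = 1 + e12 + 3/2*e13 - 1/5*e23.
Distribute q over r term by term (generator squares from the signature, products reordered to ascending indices): (-4/3)*r = -4/3 - 4/3*e12 - 2*e13 + 4/15*e23; (-3*e12)*r = 3 - 3*e12 + 3/5*e13 + 9/2*e23; (6*e13)*r = -9 + 6/5*e12 + 6*e13 + 6*e23.
Sum: -22/3 - 47/15*e12 + 23/5*e13 + 323/30*e23; translating back through the correspondence:
Answer: -22/3 + 323/30*i + 23/5*j - 47/15*k


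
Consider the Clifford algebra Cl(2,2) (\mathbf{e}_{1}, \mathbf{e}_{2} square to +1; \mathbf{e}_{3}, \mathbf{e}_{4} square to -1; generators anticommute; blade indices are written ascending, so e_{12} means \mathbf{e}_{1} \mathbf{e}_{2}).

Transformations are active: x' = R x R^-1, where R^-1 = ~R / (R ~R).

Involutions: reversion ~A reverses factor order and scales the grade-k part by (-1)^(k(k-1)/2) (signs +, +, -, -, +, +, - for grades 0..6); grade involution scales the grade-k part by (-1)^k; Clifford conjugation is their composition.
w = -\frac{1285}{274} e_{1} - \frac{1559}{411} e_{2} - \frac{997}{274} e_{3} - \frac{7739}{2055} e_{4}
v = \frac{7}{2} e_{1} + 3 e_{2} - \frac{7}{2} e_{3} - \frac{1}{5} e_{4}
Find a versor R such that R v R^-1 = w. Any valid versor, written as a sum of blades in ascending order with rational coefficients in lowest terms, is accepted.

Why this works: both vectors square to \frac{224}{25}, so q(v) = q(w) and R = v + w = -\frac{163}{137} e_{1} - \frac{326}{411} e_{2} - \frac{978}{137} e_{3} - \frac{1630}{411} e_{4} carries v to w — its own direction survives, the complement (v - w)/2 flips.
Answer: -\frac{163}{137} e_{1} - \frac{326}{411} e_{2} - \frac{978}{137} e_{3} - \frac{1630}{411} e_{4}


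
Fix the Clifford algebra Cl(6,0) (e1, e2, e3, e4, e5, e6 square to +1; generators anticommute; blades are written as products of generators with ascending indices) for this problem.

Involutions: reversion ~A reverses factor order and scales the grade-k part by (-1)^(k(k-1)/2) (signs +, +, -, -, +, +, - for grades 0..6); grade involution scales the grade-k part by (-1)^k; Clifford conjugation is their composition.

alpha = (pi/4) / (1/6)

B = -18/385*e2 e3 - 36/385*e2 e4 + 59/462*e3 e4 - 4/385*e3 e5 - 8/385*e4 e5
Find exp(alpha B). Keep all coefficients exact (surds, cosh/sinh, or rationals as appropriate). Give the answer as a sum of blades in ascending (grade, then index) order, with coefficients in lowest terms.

B^2 term by term: the squares give (-18/385)^2*(e2 e3)^2 + (-36/385)^2*(e2 e4)^2 + (59/462)^2*(e3 e4)^2 + (-4/385)^2*(e3 e5)^2 + (-8/385)^2*(e4 e5)^2 = 324/148225*(-1) + 1296/148225*(-1) + 3481/213444*(-1) + 16/148225*(-1) + 64/148225*(-1) = -1/36 (each basis 2-blade squares to minus the product of its generators' squares); cross terms between blades sharing an index anticommute and cancel; the commuting (index-disjoint) pairs give grade-4 terms 2*c*c'*(blade product), which cancel blade by blade — e2 e3 e4 e5: 288/148225 - 288/148225 = 0 — confirming B is simple. So B^2 = -1/36.
B^2 = -1/36 — the negative square puts this in the circular regime; l = 1/6, alpha*l = pi/4, so exp(alpha B) = cos(pi/4) + (sin(pi/4)/(1/6))*B = sqrt(2)/2 + (3*sqrt(2))*B.
Answer: sqrt(2)/2 - 54*sqrt(2)/385*e2 e3 - 108*sqrt(2)/385*e2 e4 + 59*sqrt(2)/154*e3 e4 - 12*sqrt(2)/385*e3 e5 - 24*sqrt(2)/385*e4 e5
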